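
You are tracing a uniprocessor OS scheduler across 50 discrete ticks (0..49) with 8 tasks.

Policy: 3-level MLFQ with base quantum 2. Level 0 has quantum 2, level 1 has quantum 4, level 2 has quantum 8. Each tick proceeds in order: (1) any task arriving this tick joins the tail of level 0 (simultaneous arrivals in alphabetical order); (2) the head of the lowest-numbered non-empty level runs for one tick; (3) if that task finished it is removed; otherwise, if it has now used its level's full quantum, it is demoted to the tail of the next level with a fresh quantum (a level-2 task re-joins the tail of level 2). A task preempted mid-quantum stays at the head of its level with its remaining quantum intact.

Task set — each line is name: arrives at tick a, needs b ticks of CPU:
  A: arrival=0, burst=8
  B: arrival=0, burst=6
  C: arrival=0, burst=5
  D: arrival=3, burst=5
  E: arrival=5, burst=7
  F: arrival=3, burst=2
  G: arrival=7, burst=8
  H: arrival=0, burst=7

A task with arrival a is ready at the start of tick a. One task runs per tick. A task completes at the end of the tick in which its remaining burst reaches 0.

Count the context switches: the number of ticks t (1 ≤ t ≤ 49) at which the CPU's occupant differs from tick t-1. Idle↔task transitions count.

context switches = 19

t=0: L0/L1/L2 = ABCH/-/- → run A
t=1: L0/L1/L2 = ABCH/-/- → run A
t=2: L0/L1/L2 = BCH/A/- → run B
t=3: L0/L1/L2 = BCHDF/A/- → run B
t=4: L0/L1/L2 = CHDF/AB/- → run C
t=5: L0/L1/L2 = CHDFE/AB/- → run C
t=6: L0/L1/L2 = HDFE/ABC/- → run H
t=7: L0/L1/L2 = HDFEG/ABC/- → run H
t=8: L0/L1/L2 = DFEG/ABCH/- → run D
t=9: L0/L1/L2 = DFEG/ABCH/- → run D
t=10: L0/L1/L2 = FEG/ABCHD/- → run F
t=11: L0/L1/L2 = FEG/ABCHD/- → run F
t=12: L0/L1/L2 = EG/ABCHD/- → run E
t=13: L0/L1/L2 = EG/ABCHD/- → run E
t=14: L0/L1/L2 = G/ABCHDE/- → run G
t=15: L0/L1/L2 = G/ABCHDE/- → run G
t=16: L0/L1/L2 = -/ABCHDEG/- → run A
t=17: L0/L1/L2 = -/ABCHDEG/- → run A
t=18: L0/L1/L2 = -/ABCHDEG/- → run A
t=19: L0/L1/L2 = -/ABCHDEG/- → run A
t=20: L0/L1/L2 = -/BCHDEG/A → run B
t=21: L0/L1/L2 = -/BCHDEG/A → run B
t=22: L0/L1/L2 = -/BCHDEG/A → run B
t=23: L0/L1/L2 = -/BCHDEG/A → run B
t=24: L0/L1/L2 = -/CHDEG/A → run C
t=25: L0/L1/L2 = -/CHDEG/A → run C
t=26: L0/L1/L2 = -/CHDEG/A → run C
t=27: L0/L1/L2 = -/HDEG/A → run H
t=28: L0/L1/L2 = -/HDEG/A → run H
t=29: L0/L1/L2 = -/HDEG/A → run H
t=30: L0/L1/L2 = -/HDEG/A → run H
t=31: L0/L1/L2 = -/DEG/AH → run D
t=32: L0/L1/L2 = -/DEG/AH → run D
t=33: L0/L1/L2 = -/DEG/AH → run D
t=34: L0/L1/L2 = -/EG/AH → run E
t=35: L0/L1/L2 = -/EG/AH → run E
t=36: L0/L1/L2 = -/EG/AH → run E
t=37: L0/L1/L2 = -/EG/AH → run E
t=38: L0/L1/L2 = -/G/AHE → run G
t=39: L0/L1/L2 = -/G/AHE → run G
t=40: L0/L1/L2 = -/G/AHE → run G
t=41: L0/L1/L2 = -/G/AHE → run G
t=42: L0/L1/L2 = -/-/AHEG → run A
t=43: L0/L1/L2 = -/-/AHEG → run A
t=44: L0/L1/L2 = -/-/HEG → run H
t=45: L0/L1/L2 = -/-/EG → run E
t=46: L0/L1/L2 = -/-/G → run G
t=47: L0/L1/L2 = -/-/G → run G
t=48: (idle)
t=49: (idle)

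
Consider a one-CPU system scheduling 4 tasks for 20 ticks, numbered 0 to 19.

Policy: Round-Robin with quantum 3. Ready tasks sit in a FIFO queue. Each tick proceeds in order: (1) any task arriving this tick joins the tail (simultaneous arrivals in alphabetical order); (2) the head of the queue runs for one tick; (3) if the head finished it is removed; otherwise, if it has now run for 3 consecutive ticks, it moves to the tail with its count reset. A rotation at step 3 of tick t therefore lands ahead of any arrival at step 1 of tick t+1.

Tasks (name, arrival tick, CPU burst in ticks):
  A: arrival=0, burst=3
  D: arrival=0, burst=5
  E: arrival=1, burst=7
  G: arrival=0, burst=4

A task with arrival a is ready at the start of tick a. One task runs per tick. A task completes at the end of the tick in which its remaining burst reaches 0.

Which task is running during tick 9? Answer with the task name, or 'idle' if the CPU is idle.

t=0: queue=[A,D,G] q_used=0 → run A
t=1: queue=[A,D,G,E] q_used=1 → run A
t=2: queue=[A,D,G,E] q_used=2 → run A
t=3: queue=[D,G,E] q_used=0 → run D
t=4: queue=[D,G,E] q_used=1 → run D
t=5: queue=[D,G,E] q_used=2 → run D
t=6: queue=[G,E,D] q_used=0 → run G
t=7: queue=[G,E,D] q_used=1 → run G
t=8: queue=[G,E,D] q_used=2 → run G
t=9: queue=[E,D,G] q_used=0 → run E
t=10: queue=[E,D,G] q_used=1 → run E
t=11: queue=[E,D,G] q_used=2 → run E
t=12: queue=[D,G,E] q_used=0 → run D
t=13: queue=[D,G,E] q_used=1 → run D
t=14: queue=[G,E] q_used=0 → run G
t=15: queue=[E] q_used=0 → run E
t=16: queue=[E] q_used=1 → run E
t=17: queue=[E] q_used=2 → run E
t=18: queue=[E] q_used=0 → run E
t=19: (idle)

running at tick 9 = E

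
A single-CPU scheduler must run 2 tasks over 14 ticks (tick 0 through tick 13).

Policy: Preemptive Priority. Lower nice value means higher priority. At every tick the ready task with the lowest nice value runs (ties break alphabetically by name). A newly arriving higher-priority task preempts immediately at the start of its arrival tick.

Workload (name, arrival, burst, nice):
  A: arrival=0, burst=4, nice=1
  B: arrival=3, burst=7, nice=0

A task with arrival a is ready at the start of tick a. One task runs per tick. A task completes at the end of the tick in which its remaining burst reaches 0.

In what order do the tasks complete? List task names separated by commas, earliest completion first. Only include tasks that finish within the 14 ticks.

t=0: ready={A} → run A
t=1: ready={A} → run A
t=2: ready={A} → run A
t=3: ready={A,B} → run B
t=4: ready={A,B} → run B
t=5: ready={A,B} → run B
t=6: ready={A,B} → run B
t=7: ready={A,B} → run B
t=8: ready={A,B} → run B
t=9: ready={A,B} → run B
t=10: ready={A} → run A
t=11: (idle)
t=12: (idle)
t=13: (idle)

completion order = B, A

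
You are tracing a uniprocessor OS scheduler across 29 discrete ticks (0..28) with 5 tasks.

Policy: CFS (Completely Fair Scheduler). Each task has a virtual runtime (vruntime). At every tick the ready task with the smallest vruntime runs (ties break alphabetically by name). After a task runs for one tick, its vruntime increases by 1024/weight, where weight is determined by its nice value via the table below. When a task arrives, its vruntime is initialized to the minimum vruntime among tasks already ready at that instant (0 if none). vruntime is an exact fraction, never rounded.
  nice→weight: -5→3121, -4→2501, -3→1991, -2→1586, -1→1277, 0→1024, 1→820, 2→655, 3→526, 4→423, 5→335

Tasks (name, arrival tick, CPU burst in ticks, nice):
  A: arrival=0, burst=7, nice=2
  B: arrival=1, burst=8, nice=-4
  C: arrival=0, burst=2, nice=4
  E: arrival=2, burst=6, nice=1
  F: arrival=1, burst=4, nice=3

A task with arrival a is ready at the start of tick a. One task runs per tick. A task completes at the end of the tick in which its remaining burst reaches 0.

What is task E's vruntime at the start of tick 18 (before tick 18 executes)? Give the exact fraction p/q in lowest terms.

t=0: vr[A=0 C=0] → run A
t=1: vr[A=1024/655 B=0 C=0 F=0] → run B
t=2: vr[A=1024/655 B=1024/2501 C=0 E=0 F=0] → run C
t=3: vr[A=1024/655 B=1024/2501 C=1024/423 E=0 F=0] → run E
t=4: vr[A=1024/655 B=1024/2501 C=1024/423 E=256/205 F=0] → run F
t=5: vr[A=1024/655 B=1024/2501 C=1024/423 E=256/205 F=512/263] → run B
t=6: vr[A=1024/655 B=2048/2501 C=1024/423 E=256/205 F=512/263] → run B
t=7: vr[A=1024/655 B=3072/2501 C=1024/423 E=256/205 F=512/263] → run B
t=8: vr[A=1024/655 B=4096/2501 C=1024/423 E=256/205 F=512/263] → run E
t=9: vr[A=1024/655 B=4096/2501 C=1024/423 E=512/205 F=512/263] → run A
t=10: vr[A=2048/655 B=4096/2501 C=1024/423 E=512/205 F=512/263] → run B
t=11: vr[A=2048/655 B=5120/2501 C=1024/423 E=512/205 F=512/263] → run F
t=12: vr[A=2048/655 B=5120/2501 C=1024/423 E=512/205 F=1024/263] → run B
t=13: vr[A=2048/655 B=6144/2501 C=1024/423 E=512/205 F=1024/263] → run C
t=14: vr[A=2048/655 B=6144/2501 E=512/205 F=1024/263] → run B
t=15: vr[A=2048/655 B=7168/2501 E=512/205 F=1024/263] → run E
t=16: vr[A=2048/655 B=7168/2501 E=768/205 F=1024/263] → run B
t=17: vr[A=2048/655 E=768/205 F=1024/263] → run A
t=18: vr[A=3072/655 E=768/205 F=1024/263] → run E
t=19: vr[A=3072/655 E=1024/205 F=1024/263] → run F
t=20: vr[A=3072/655 E=1024/205 F=1536/263] → run A
t=21: vr[A=4096/655 E=1024/205 F=1536/263] → run E
t=22: vr[A=4096/655 E=256/41 F=1536/263] → run F
t=23: vr[A=4096/655 E=256/41] → run E
t=24: vr[A=4096/655] → run A
t=25: vr[A=1024/131] → run A
t=26: vr[A=6144/655] → run A
t=27: (idle)
t=28: (idle)

vruntime(E, start of tick 18) = 768/205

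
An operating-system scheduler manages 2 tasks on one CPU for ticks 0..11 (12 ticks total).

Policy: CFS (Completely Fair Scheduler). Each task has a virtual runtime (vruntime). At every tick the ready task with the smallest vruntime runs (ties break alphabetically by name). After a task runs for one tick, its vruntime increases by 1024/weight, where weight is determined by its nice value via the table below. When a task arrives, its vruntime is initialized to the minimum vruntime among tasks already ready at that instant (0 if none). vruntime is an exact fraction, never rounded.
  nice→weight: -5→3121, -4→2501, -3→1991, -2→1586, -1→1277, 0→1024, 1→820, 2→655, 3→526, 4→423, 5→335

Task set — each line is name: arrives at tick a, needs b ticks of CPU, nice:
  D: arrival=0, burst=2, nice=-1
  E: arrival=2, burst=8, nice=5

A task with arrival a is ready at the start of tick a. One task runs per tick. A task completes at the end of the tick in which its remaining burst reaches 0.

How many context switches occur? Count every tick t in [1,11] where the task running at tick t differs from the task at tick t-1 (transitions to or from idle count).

context switches = 2

t=0: vr[D=0] → run D
t=1: vr[D=1024/1277] → run D
t=2: vr[E=0] → run E
t=3: vr[E=1024/335] → run E
t=4: vr[E=2048/335] → run E
t=5: vr[E=3072/335] → run E
t=6: vr[E=4096/335] → run E
t=7: vr[E=1024/67] → run E
t=8: vr[E=6144/335] → run E
t=9: vr[E=7168/335] → run E
t=10: (idle)
t=11: (idle)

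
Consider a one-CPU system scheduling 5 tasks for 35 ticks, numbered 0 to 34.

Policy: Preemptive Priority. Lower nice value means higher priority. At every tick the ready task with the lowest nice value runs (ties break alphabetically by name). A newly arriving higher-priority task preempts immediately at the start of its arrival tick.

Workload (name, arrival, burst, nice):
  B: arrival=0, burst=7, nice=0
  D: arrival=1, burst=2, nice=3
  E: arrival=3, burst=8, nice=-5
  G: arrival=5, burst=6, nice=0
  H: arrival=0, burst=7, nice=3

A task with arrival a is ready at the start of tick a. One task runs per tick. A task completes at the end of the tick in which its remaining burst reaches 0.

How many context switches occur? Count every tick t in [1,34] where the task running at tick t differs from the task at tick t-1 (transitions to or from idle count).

context switches = 6

t=0: ready={B,H} → run B
t=1: ready={B,D,H} → run B
t=2: ready={B,D,H} → run B
t=3: ready={B,D,E,H} → run E
t=4: ready={B,D,E,H} → run E
t=5: ready={B,D,E,G,H} → run E
t=6: ready={B,D,E,G,H} → run E
t=7: ready={B,D,E,G,H} → run E
t=8: ready={B,D,E,G,H} → run E
t=9: ready={B,D,E,G,H} → run E
t=10: ready={B,D,E,G,H} → run E
t=11: ready={B,D,G,H} → run B
t=12: ready={B,D,G,H} → run B
t=13: ready={B,D,G,H} → run B
t=14: ready={B,D,G,H} → run B
t=15: ready={D,G,H} → run G
t=16: ready={D,G,H} → run G
t=17: ready={D,G,H} → run G
t=18: ready={D,G,H} → run G
t=19: ready={D,G,H} → run G
t=20: ready={D,G,H} → run G
t=21: ready={D,H} → run D
t=22: ready={D,H} → run D
t=23: ready={H} → run H
t=24: ready={H} → run H
t=25: ready={H} → run H
t=26: ready={H} → run H
t=27: ready={H} → run H
t=28: ready={H} → run H
t=29: ready={H} → run H
t=30: (idle)
t=31: (idle)
t=32: (idle)
t=33: (idle)
t=34: (idle)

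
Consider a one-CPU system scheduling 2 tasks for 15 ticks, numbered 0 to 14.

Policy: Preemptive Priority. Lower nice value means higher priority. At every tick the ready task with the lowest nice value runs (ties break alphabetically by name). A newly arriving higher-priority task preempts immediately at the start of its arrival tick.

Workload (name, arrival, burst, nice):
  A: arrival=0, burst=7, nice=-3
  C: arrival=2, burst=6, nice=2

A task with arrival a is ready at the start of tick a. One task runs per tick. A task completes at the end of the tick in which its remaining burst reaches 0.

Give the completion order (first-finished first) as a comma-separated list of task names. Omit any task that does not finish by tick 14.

completion order = A, C

t=0: ready={A} → run A
t=1: ready={A} → run A
t=2: ready={A,C} → run A
t=3: ready={A,C} → run A
t=4: ready={A,C} → run A
t=5: ready={A,C} → run A
t=6: ready={A,C} → run A
t=7: ready={C} → run C
t=8: ready={C} → run C
t=9: ready={C} → run C
t=10: ready={C} → run C
t=11: ready={C} → run C
t=12: ready={C} → run C
t=13: (idle)
t=14: (idle)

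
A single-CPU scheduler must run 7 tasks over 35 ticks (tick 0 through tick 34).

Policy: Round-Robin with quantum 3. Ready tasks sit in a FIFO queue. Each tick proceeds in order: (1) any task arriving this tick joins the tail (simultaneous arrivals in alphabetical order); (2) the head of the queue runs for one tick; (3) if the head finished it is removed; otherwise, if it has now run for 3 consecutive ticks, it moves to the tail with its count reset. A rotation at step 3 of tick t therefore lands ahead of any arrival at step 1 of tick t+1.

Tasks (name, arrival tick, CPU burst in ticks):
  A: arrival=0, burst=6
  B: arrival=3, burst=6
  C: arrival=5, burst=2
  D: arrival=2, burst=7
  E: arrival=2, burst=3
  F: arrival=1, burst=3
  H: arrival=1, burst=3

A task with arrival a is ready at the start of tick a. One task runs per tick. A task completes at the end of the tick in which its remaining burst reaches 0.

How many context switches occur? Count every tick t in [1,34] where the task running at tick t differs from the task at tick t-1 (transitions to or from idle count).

t=0: queue=[A] q_used=0 → run A
t=1: queue=[A,F,H] q_used=1 → run A
t=2: queue=[A,F,H,D,E] q_used=2 → run A
t=3: queue=[F,H,D,E,A,B] q_used=0 → run F
t=4: queue=[F,H,D,E,A,B] q_used=1 → run F
t=5: queue=[F,H,D,E,A,B,C] q_used=2 → run F
t=6: queue=[H,D,E,A,B,C] q_used=0 → run H
t=7: queue=[H,D,E,A,B,C] q_used=1 → run H
t=8: queue=[H,D,E,A,B,C] q_used=2 → run H
t=9: queue=[D,E,A,B,C] q_used=0 → run D
t=10: queue=[D,E,A,B,C] q_used=1 → run D
t=11: queue=[D,E,A,B,C] q_used=2 → run D
t=12: queue=[E,A,B,C,D] q_used=0 → run E
t=13: queue=[E,A,B,C,D] q_used=1 → run E
t=14: queue=[E,A,B,C,D] q_used=2 → run E
t=15: queue=[A,B,C,D] q_used=0 → run A
t=16: queue=[A,B,C,D] q_used=1 → run A
t=17: queue=[A,B,C,D] q_used=2 → run A
t=18: queue=[B,C,D] q_used=0 → run B
t=19: queue=[B,C,D] q_used=1 → run B
t=20: queue=[B,C,D] q_used=2 → run B
t=21: queue=[C,D,B] q_used=0 → run C
t=22: queue=[C,D,B] q_used=1 → run C
t=23: queue=[D,B] q_used=0 → run D
t=24: queue=[D,B] q_used=1 → run D
t=25: queue=[D,B] q_used=2 → run D
t=26: queue=[B,D] q_used=0 → run B
t=27: queue=[B,D] q_used=1 → run B
t=28: queue=[B,D] q_used=2 → run B
t=29: queue=[D] q_used=0 → run D
t=30: (idle)
t=31: (idle)
t=32: (idle)
t=33: (idle)
t=34: (idle)

context switches = 11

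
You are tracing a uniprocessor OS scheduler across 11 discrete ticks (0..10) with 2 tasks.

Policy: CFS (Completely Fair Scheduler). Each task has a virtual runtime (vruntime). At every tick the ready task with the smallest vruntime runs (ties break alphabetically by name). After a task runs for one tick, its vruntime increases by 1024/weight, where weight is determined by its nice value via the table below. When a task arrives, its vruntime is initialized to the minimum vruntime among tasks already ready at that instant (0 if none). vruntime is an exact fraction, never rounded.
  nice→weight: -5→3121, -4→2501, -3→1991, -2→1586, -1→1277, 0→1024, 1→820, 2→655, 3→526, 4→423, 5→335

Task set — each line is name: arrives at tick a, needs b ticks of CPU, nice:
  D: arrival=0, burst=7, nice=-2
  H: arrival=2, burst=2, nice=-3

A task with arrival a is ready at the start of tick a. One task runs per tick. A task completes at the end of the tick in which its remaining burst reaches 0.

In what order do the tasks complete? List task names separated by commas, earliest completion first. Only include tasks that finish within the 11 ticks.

t=0: vr[D=0] → run D
t=1: vr[D=512/793] → run D
t=2: vr[D=1024/793 H=1024/793] → run D
t=3: vr[D=1536/793 H=1024/793] → run H
t=4: vr[D=1536/793 H=2850816/1578863] → run H
t=5: vr[D=1536/793] → run D
t=6: vr[D=2048/793] → run D
t=7: vr[D=2560/793] → run D
t=8: vr[D=3072/793] → run D
t=9: (idle)
t=10: (idle)

completion order = H, D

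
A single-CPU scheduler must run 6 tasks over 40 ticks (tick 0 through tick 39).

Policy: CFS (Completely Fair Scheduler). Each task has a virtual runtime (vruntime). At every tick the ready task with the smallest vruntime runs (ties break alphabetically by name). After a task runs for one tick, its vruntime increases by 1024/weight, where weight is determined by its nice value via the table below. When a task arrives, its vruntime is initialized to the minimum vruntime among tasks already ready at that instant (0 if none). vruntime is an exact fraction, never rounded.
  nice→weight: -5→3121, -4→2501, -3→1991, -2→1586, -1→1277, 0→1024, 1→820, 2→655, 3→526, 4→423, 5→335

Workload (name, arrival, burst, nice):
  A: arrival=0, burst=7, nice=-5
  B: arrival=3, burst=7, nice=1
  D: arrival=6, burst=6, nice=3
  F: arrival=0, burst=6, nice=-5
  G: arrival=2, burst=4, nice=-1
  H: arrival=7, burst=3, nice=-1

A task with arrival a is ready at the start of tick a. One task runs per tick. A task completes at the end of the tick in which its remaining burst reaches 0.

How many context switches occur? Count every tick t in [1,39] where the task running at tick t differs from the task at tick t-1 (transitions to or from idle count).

context switches = 30

t=0: vr[A=0 F=0] → run A
t=1: vr[A=1024/3121 F=0] → run F
t=2: vr[A=1024/3121 F=1024/3121 G=1024/3121] → run A
t=3: vr[A=2048/3121 B=1024/3121 F=1024/3121 G=1024/3121] → run B
t=4: vr[A=2048/3121 B=1008896/639805 F=1024/3121 G=1024/3121] → run F
t=5: vr[A=2048/3121 B=1008896/639805 F=2048/3121 G=1024/3121] → run G
t=6: vr[A=2048/3121 B=1008896/639805 D=2048/3121 F=2048/3121 G=4503552/3985517] → run A
t=7: vr[A=3072/3121 B=1008896/639805 D=2048/3121 F=2048/3121 G=4503552/3985517 H=2048/3121] → run D
t=8: vr[A=3072/3121 B=1008896/639805 D=2136576/820823 F=2048/3121 G=4503552/3985517 H=2048/3121] → run F
t=9: vr[A=3072/3121 B=1008896/639805 D=2136576/820823 F=3072/3121 G=4503552/3985517 H=2048/3121] → run H
t=10: vr[A=3072/3121 B=1008896/639805 D=2136576/820823 F=3072/3121 G=4503552/3985517 H=5811200/3985517] → run A
t=11: vr[A=4096/3121 B=1008896/639805 D=2136576/820823 F=3072/3121 G=4503552/3985517 H=5811200/3985517] → run F
t=12: vr[A=4096/3121 B=1008896/639805 D=2136576/820823 F=4096/3121 G=4503552/3985517 H=5811200/3985517] → run G
t=13: vr[A=4096/3121 B=1008896/639805 D=2136576/820823 F=4096/3121 G=7699456/3985517 H=5811200/3985517] → run A
t=14: vr[A=5120/3121 B=1008896/639805 D=2136576/820823 F=4096/3121 G=7699456/3985517 H=5811200/3985517] → run F
t=15: vr[A=5120/3121 B=1008896/639805 D=2136576/820823 F=5120/3121 G=7699456/3985517 H=5811200/3985517] → run H
t=16: vr[A=5120/3121 B=1008896/639805 D=2136576/820823 F=5120/3121 G=7699456/3985517 H=9007104/3985517] → run B
t=17: vr[A=5120/3121 B=1807872/639805 D=2136576/820823 F=5120/3121 G=7699456/3985517 H=9007104/3985517] → run A
t=18: vr[A=6144/3121 B=1807872/639805 D=2136576/820823 F=5120/3121 G=7699456/3985517 H=9007104/3985517] → run F
t=19: vr[A=6144/3121 B=1807872/639805 D=2136576/820823 G=7699456/3985517 H=9007104/3985517] → run G
t=20: vr[A=6144/3121 B=1807872/639805 D=2136576/820823 G=10895360/3985517 H=9007104/3985517] → run A
t=21: vr[B=1807872/639805 D=2136576/820823 G=10895360/3985517 H=9007104/3985517] → run H
t=22: vr[B=1807872/639805 D=2136576/820823 G=10895360/3985517] → run D
t=23: vr[B=1807872/639805 D=3734528/820823 G=10895360/3985517] → run G
t=24: vr[B=1807872/639805 D=3734528/820823] → run B
t=25: vr[B=2606848/639805 D=3734528/820823] → run B
t=26: vr[B=3405824/639805 D=3734528/820823] → run D
t=27: vr[B=3405824/639805 D=5332480/820823] → run B
t=28: vr[B=840960/127961 D=5332480/820823] → run D
t=29: vr[B=840960/127961 D=6930432/820823] → run B
t=30: vr[B=5003776/639805 D=6930432/820823] → run B
t=31: vr[D=6930432/820823] → run D
t=32: vr[D=8528384/820823] → run D
t=33: (idle)
t=34: (idle)
t=35: (idle)
t=36: (idle)
t=37: (idle)
t=38: (idle)
t=39: (idle)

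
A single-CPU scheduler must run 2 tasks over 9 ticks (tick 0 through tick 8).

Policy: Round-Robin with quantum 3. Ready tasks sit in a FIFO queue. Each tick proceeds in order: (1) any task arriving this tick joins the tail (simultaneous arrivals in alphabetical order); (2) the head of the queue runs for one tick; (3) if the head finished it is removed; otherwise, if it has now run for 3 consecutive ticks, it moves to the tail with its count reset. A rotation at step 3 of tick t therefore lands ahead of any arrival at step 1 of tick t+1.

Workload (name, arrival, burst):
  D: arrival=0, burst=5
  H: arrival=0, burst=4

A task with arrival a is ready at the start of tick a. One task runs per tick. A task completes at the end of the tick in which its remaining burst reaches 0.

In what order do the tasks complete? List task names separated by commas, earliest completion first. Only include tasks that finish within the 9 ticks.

t=0: queue=[D,H] q_used=0 → run D
t=1: queue=[D,H] q_used=1 → run D
t=2: queue=[D,H] q_used=2 → run D
t=3: queue=[H,D] q_used=0 → run H
t=4: queue=[H,D] q_used=1 → run H
t=5: queue=[H,D] q_used=2 → run H
t=6: queue=[D,H] q_used=0 → run D
t=7: queue=[D,H] q_used=1 → run D
t=8: queue=[H] q_used=0 → run H

completion order = D, H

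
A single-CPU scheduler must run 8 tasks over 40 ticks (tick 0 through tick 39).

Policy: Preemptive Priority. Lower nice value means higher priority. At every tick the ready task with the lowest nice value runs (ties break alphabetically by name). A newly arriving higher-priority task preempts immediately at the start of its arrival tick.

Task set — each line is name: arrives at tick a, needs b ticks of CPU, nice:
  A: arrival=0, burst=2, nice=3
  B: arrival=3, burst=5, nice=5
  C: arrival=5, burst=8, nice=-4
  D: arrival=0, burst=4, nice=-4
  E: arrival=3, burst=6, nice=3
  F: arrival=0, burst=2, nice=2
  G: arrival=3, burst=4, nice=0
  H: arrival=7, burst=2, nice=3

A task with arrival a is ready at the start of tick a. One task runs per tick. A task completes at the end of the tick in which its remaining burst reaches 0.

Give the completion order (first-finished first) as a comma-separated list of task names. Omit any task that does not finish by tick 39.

completion order = D, C, G, F, A, E, H, B

t=0: ready={A,D,F} → run D
t=1: ready={A,D,F} → run D
t=2: ready={A,D,F} → run D
t=3: ready={A,B,D,E,F,G} → run D
t=4: ready={A,B,E,F,G} → run G
t=5: ready={A,B,C,E,F,G} → run C
t=6: ready={A,B,C,E,F,G} → run C
t=7: ready={A,B,C,E,F,G,H} → run C
t=8: ready={A,B,C,E,F,G,H} → run C
t=9: ready={A,B,C,E,F,G,H} → run C
t=10: ready={A,B,C,E,F,G,H} → run C
t=11: ready={A,B,C,E,F,G,H} → run C
t=12: ready={A,B,C,E,F,G,H} → run C
t=13: ready={A,B,E,F,G,H} → run G
t=14: ready={A,B,E,F,G,H} → run G
t=15: ready={A,B,E,F,G,H} → run G
t=16: ready={A,B,E,F,H} → run F
t=17: ready={A,B,E,F,H} → run F
t=18: ready={A,B,E,H} → run A
t=19: ready={A,B,E,H} → run A
t=20: ready={B,E,H} → run E
t=21: ready={B,E,H} → run E
t=22: ready={B,E,H} → run E
t=23: ready={B,E,H} → run E
t=24: ready={B,E,H} → run E
t=25: ready={B,E,H} → run E
t=26: ready={B,H} → run H
t=27: ready={B,H} → run H
t=28: ready={B} → run B
t=29: ready={B} → run B
t=30: ready={B} → run B
t=31: ready={B} → run B
t=32: ready={B} → run B
t=33: (idle)
t=34: (idle)
t=35: (idle)
t=36: (idle)
t=37: (idle)
t=38: (idle)
t=39: (idle)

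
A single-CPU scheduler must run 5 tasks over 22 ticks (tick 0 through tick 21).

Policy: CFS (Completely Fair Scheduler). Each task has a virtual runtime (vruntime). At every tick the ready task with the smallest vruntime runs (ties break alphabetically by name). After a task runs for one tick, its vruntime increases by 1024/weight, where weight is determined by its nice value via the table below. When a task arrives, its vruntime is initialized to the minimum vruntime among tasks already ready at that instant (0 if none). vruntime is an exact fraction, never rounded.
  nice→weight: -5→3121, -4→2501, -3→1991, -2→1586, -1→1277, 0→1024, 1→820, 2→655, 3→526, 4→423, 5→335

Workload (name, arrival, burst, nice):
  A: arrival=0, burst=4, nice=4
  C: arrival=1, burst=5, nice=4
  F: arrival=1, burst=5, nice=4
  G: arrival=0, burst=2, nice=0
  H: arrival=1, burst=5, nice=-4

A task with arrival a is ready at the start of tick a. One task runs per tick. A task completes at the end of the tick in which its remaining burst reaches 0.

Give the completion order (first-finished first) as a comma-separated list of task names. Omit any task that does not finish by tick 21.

completion order = G, H, A, C, F

t=0: vr[A=0 G=0] → run A
t=1: vr[A=1024/423 C=0 F=0 G=0 H=0] → run C
t=2: vr[A=1024/423 C=1024/423 F=0 G=0 H=0] → run F
t=3: vr[A=1024/423 C=1024/423 F=1024/423 G=0 H=0] → run G
t=4: vr[A=1024/423 C=1024/423 F=1024/423 G=1 H=0] → run H
t=5: vr[A=1024/423 C=1024/423 F=1024/423 G=1 H=1024/2501] → run H
t=6: vr[A=1024/423 C=1024/423 F=1024/423 G=1 H=2048/2501] → run H
t=7: vr[A=1024/423 C=1024/423 F=1024/423 G=1 H=3072/2501] → run G
t=8: vr[A=1024/423 C=1024/423 F=1024/423 H=3072/2501] → run H
t=9: vr[A=1024/423 C=1024/423 F=1024/423 H=4096/2501] → run H
t=10: vr[A=1024/423 C=1024/423 F=1024/423] → run A
t=11: vr[A=2048/423 C=1024/423 F=1024/423] → run C
t=12: vr[A=2048/423 C=2048/423 F=1024/423] → run F
t=13: vr[A=2048/423 C=2048/423 F=2048/423] → run A
t=14: vr[A=1024/141 C=2048/423 F=2048/423] → run C
t=15: vr[A=1024/141 C=1024/141 F=2048/423] → run F
t=16: vr[A=1024/141 C=1024/141 F=1024/141] → run A
t=17: vr[C=1024/141 F=1024/141] → run C
t=18: vr[C=4096/423 F=1024/141] → run F
t=19: vr[C=4096/423 F=4096/423] → run C
t=20: vr[F=4096/423] → run F
t=21: (idle)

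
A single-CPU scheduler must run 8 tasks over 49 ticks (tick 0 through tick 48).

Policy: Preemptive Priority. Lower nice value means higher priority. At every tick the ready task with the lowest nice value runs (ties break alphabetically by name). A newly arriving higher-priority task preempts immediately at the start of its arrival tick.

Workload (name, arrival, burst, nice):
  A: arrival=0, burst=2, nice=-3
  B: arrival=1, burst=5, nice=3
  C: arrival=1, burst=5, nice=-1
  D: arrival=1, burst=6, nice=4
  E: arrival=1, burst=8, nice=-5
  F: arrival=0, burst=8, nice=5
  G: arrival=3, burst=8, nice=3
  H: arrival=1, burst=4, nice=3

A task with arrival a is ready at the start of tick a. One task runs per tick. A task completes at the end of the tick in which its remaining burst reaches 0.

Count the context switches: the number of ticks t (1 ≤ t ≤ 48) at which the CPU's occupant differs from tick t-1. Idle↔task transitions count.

t=0: ready={A,F} → run A
t=1: ready={A,B,C,D,E,F,H} → run E
t=2: ready={A,B,C,D,E,F,H} → run E
t=3: ready={A,B,C,D,E,F,G,H} → run E
t=4: ready={A,B,C,D,E,F,G,H} → run E
t=5: ready={A,B,C,D,E,F,G,H} → run E
t=6: ready={A,B,C,D,E,F,G,H} → run E
t=7: ready={A,B,C,D,E,F,G,H} → run E
t=8: ready={A,B,C,D,E,F,G,H} → run E
t=9: ready={A,B,C,D,F,G,H} → run A
t=10: ready={B,C,D,F,G,H} → run C
t=11: ready={B,C,D,F,G,H} → run C
t=12: ready={B,C,D,F,G,H} → run C
t=13: ready={B,C,D,F,G,H} → run C
t=14: ready={B,C,D,F,G,H} → run C
t=15: ready={B,D,F,G,H} → run B
t=16: ready={B,D,F,G,H} → run B
t=17: ready={B,D,F,G,H} → run B
t=18: ready={B,D,F,G,H} → run B
t=19: ready={B,D,F,G,H} → run B
t=20: ready={D,F,G,H} → run G
t=21: ready={D,F,G,H} → run G
t=22: ready={D,F,G,H} → run G
t=23: ready={D,F,G,H} → run G
t=24: ready={D,F,G,H} → run G
t=25: ready={D,F,G,H} → run G
t=26: ready={D,F,G,H} → run G
t=27: ready={D,F,G,H} → run G
t=28: ready={D,F,H} → run H
t=29: ready={D,F,H} → run H
t=30: ready={D,F,H} → run H
t=31: ready={D,F,H} → run H
t=32: ready={D,F} → run D
t=33: ready={D,F} → run D
t=34: ready={D,F} → run D
t=35: ready={D,F} → run D
t=36: ready={D,F} → run D
t=37: ready={D,F} → run D
t=38: ready={F} → run F
t=39: ready={F} → run F
t=40: ready={F} → run F
t=41: ready={F} → run F
t=42: ready={F} → run F
t=43: ready={F} → run F
t=44: ready={F} → run F
t=45: ready={F} → run F
t=46: (idle)
t=47: (idle)
t=48: (idle)

context switches = 9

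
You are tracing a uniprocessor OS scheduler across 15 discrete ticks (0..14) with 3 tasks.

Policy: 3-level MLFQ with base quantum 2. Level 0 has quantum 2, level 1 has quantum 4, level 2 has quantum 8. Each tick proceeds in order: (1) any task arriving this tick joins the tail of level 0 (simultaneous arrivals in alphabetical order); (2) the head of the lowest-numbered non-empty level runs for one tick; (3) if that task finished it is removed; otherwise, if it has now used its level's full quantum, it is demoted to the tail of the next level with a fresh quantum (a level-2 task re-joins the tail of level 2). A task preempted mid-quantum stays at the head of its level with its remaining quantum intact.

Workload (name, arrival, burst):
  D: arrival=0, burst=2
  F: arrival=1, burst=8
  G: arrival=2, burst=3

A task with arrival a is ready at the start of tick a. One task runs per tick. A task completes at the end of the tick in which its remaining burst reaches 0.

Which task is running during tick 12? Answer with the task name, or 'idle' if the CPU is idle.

t=0: L0/L1/L2 = D/-/- → run D
t=1: L0/L1/L2 = DF/-/- → run D
t=2: L0/L1/L2 = FG/-/- → run F
t=3: L0/L1/L2 = FG/-/- → run F
t=4: L0/L1/L2 = G/F/- → run G
t=5: L0/L1/L2 = G/F/- → run G
t=6: L0/L1/L2 = -/FG/- → run F
t=7: L0/L1/L2 = -/FG/- → run F
t=8: L0/L1/L2 = -/FG/- → run F
t=9: L0/L1/L2 = -/FG/- → run F
t=10: L0/L1/L2 = -/G/F → run G
t=11: L0/L1/L2 = -/-/F → run F
t=12: L0/L1/L2 = -/-/F → run F
t=13: (idle)
t=14: (idle)

running at tick 12 = F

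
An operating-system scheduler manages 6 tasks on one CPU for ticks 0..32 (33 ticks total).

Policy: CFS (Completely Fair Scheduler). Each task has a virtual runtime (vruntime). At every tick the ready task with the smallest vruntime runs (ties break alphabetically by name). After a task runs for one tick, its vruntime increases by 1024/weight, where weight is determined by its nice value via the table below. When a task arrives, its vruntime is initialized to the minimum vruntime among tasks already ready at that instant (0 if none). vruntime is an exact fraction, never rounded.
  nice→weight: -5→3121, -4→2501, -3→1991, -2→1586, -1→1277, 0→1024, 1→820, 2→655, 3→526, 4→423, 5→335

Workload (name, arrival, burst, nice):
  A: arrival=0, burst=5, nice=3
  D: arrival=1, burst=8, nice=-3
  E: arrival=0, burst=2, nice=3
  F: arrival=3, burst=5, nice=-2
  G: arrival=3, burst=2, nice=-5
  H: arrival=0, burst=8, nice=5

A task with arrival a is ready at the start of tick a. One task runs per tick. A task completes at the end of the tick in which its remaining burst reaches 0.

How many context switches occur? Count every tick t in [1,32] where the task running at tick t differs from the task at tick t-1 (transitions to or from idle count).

t=0: vr[A=0 E=0 H=0] → run A
t=1: vr[A=512/263 D=0 E=0 H=0] → run D
t=2: vr[A=512/263 D=1024/1991 E=0 H=0] → run E
t=3: vr[A=512/263 D=1024/1991 E=512/263 F=0 G=0 H=0] → run F
t=4: vr[A=512/263 D=1024/1991 E=512/263 F=512/793 G=0 H=0] → run G
t=5: vr[A=512/263 D=1024/1991 E=512/263 F=512/793 G=1024/3121 H=0] → run H
t=6: vr[A=512/263 D=1024/1991 E=512/263 F=512/793 G=1024/3121 H=1024/335] → run G
t=7: vr[A=512/263 D=1024/1991 E=512/263 F=512/793 H=1024/335] → run D
t=8: vr[A=512/263 D=2048/1991 E=512/263 F=512/793 H=1024/335] → run F
t=9: vr[A=512/263 D=2048/1991 E=512/263 F=1024/793 H=1024/335] → run D
t=10: vr[A=512/263 D=3072/1991 E=512/263 F=1024/793 H=1024/335] → run F
t=11: vr[A=512/263 D=3072/1991 E=512/263 F=1536/793 H=1024/335] → run D
t=12: vr[A=512/263 D=4096/1991 E=512/263 F=1536/793 H=1024/335] → run F
t=13: vr[A=512/263 D=4096/1991 E=512/263 F=2048/793 H=1024/335] → run A
t=14: vr[A=1024/263 D=4096/1991 E=512/263 F=2048/793 H=1024/335] → run E
t=15: vr[A=1024/263 D=4096/1991 F=2048/793 H=1024/335] → run D
t=16: vr[A=1024/263 D=5120/1991 F=2048/793 H=1024/335] → run D
t=17: vr[A=1024/263 D=6144/1991 F=2048/793 H=1024/335] → run F
t=18: vr[A=1024/263 D=6144/1991 H=1024/335] → run H
t=19: vr[A=1024/263 D=6144/1991 H=2048/335] → run D
t=20: vr[A=1024/263 D=7168/1991 H=2048/335] → run D
t=21: vr[A=1024/263 H=2048/335] → run A
t=22: vr[A=1536/263 H=2048/335] → run A
t=23: vr[A=2048/263 H=2048/335] → run H
t=24: vr[A=2048/263 H=3072/335] → run A
t=25: vr[H=3072/335] → run H
t=26: vr[H=4096/335] → run H
t=27: vr[H=1024/67] → run H
t=28: vr[H=6144/335] → run H
t=29: vr[H=7168/335] → run H
t=30: (idle)
t=31: (idle)
t=32: (idle)

context switches = 23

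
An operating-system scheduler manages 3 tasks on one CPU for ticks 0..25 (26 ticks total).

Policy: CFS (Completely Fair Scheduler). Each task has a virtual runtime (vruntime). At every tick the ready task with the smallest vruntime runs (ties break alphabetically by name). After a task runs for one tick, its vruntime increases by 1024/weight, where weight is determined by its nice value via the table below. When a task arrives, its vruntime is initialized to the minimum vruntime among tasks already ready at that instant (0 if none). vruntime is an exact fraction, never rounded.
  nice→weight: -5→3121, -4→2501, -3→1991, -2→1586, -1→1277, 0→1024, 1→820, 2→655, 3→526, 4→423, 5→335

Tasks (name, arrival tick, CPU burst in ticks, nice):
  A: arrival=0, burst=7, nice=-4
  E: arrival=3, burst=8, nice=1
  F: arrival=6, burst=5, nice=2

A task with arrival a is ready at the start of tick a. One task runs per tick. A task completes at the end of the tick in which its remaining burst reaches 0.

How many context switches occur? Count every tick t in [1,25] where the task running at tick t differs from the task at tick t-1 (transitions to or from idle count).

t=0: vr[A=0] → run A
t=1: vr[A=1024/2501] → run A
t=2: vr[A=2048/2501] → run A
t=3: vr[A=3072/2501 E=3072/2501] → run A
t=4: vr[A=4096/2501 E=3072/2501] → run E
t=5: vr[A=4096/2501 E=30976/12505] → run A
t=6: vr[A=5120/2501 E=30976/12505 F=5120/2501] → run A
t=7: vr[A=6144/2501 E=30976/12505 F=5120/2501] → run F
t=8: vr[A=6144/2501 E=30976/12505 F=5914624/1638155] → run A
t=9: vr[E=30976/12505 F=5914624/1638155] → run E
t=10: vr[E=46592/12505 F=5914624/1638155] → run F
t=11: vr[E=46592/12505 F=8475648/1638155] → run E
t=12: vr[E=62208/12505 F=8475648/1638155] → run E
t=13: vr[E=77824/12505 F=8475648/1638155] → run F
t=14: vr[E=77824/12505 F=11036672/1638155] → run E
t=15: vr[E=18688/2501 F=11036672/1638155] → run F
t=16: vr[E=18688/2501 F=13597696/1638155] → run E
t=17: vr[E=109056/12505 F=13597696/1638155] → run F
t=18: vr[E=109056/12505] → run E
t=19: vr[E=124672/12505] → run E
t=20: (idle)
t=21: (idle)
t=22: (idle)
t=23: (idle)
t=24: (idle)
t=25: (idle)

context switches = 14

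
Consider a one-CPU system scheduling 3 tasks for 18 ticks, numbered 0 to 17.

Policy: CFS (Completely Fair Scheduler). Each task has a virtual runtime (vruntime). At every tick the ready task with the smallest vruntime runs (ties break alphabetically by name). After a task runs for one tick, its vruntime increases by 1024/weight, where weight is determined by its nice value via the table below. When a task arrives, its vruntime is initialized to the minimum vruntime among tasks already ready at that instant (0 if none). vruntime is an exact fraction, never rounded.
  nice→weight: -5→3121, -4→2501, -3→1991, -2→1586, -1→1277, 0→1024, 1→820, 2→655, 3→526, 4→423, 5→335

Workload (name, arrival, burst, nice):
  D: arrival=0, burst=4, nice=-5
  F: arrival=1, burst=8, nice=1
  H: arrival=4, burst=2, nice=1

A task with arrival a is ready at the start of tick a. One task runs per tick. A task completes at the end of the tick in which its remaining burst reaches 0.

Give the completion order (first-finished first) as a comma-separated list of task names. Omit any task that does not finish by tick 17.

t=0: vr[D=0] → run D
t=1: vr[D=1024/3121 F=1024/3121] → run D
t=2: vr[D=2048/3121 F=1024/3121] → run F
t=3: vr[D=2048/3121 F=1008896/639805] → run D
t=4: vr[D=3072/3121 F=1008896/639805 H=3072/3121] → run D
t=5: vr[F=1008896/639805 H=3072/3121] → run H
t=6: vr[F=1008896/639805 H=1428736/639805] → run F
t=7: vr[F=1807872/639805 H=1428736/639805] → run H
t=8: vr[F=1807872/639805] → run F
t=9: vr[F=2606848/639805] → run F
t=10: vr[F=3405824/639805] → run F
t=11: vr[F=840960/127961] → run F
t=12: vr[F=5003776/639805] → run F
t=13: vr[F=5802752/639805] → run F
t=14: (idle)
t=15: (idle)
t=16: (idle)
t=17: (idle)

completion order = D, H, F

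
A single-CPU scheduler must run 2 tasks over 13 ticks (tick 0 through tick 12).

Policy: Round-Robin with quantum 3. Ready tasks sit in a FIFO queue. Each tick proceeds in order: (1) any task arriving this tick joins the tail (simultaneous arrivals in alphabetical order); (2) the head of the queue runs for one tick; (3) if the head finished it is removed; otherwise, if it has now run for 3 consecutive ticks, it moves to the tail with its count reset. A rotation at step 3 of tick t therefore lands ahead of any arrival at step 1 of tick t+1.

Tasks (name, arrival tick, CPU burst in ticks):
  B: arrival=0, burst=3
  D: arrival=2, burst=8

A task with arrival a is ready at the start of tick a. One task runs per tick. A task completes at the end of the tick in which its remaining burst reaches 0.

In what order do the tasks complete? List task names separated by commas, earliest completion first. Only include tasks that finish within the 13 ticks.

completion order = B, D

t=0: queue=[B] q_used=0 → run B
t=1: queue=[B] q_used=1 → run B
t=2: queue=[B,D] q_used=2 → run B
t=3: queue=[D] q_used=0 → run D
t=4: queue=[D] q_used=1 → run D
t=5: queue=[D] q_used=2 → run D
t=6: queue=[D] q_used=0 → run D
t=7: queue=[D] q_used=1 → run D
t=8: queue=[D] q_used=2 → run D
t=9: queue=[D] q_used=0 → run D
t=10: queue=[D] q_used=1 → run D
t=11: (idle)
t=12: (idle)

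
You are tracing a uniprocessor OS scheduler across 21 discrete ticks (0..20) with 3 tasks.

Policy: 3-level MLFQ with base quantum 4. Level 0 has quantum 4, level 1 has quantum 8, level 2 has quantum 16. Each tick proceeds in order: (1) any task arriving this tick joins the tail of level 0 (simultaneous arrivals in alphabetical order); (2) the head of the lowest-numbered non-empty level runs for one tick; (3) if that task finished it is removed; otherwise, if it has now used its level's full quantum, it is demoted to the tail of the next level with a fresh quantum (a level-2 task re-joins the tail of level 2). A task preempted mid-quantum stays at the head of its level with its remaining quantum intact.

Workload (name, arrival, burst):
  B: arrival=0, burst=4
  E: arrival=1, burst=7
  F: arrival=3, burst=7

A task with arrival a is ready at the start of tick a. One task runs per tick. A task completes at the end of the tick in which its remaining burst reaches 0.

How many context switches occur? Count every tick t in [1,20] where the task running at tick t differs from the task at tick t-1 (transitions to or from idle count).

t=0: L0/L1/L2 = B/-/- → run B
t=1: L0/L1/L2 = BE/-/- → run B
t=2: L0/L1/L2 = BE/-/- → run B
t=3: L0/L1/L2 = BEF/-/- → run B
t=4: L0/L1/L2 = EF/-/- → run E
t=5: L0/L1/L2 = EF/-/- → run E
t=6: L0/L1/L2 = EF/-/- → run E
t=7: L0/L1/L2 = EF/-/- → run E
t=8: L0/L1/L2 = F/E/- → run F
t=9: L0/L1/L2 = F/E/- → run F
t=10: L0/L1/L2 = F/E/- → run F
t=11: L0/L1/L2 = F/E/- → run F
t=12: L0/L1/L2 = -/EF/- → run E
t=13: L0/L1/L2 = -/EF/- → run E
t=14: L0/L1/L2 = -/EF/- → run E
t=15: L0/L1/L2 = -/F/- → run F
t=16: L0/L1/L2 = -/F/- → run F
t=17: L0/L1/L2 = -/F/- → run F
t=18: (idle)
t=19: (idle)
t=20: (idle)

context switches = 5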